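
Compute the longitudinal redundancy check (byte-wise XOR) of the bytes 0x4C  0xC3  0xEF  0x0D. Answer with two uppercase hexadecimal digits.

XOR the bytes together:
  start with 0x4C
  0x4C ⊕ 0xC3 = 0x8F
  0x8F ⊕ 0xEF = 0x60
  0x60 ⊕ 0x0D = 0x6D

6D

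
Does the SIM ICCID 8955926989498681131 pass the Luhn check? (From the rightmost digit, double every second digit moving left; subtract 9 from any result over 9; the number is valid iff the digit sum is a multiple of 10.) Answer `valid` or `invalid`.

From the right, keep odd positions and double even positions (subtract 9 from any doubled value over 9):
  doubled (positions 2,4,...): 6 2 3 9 9 9 4 1 9 → sum 52
  kept (positions 1,3,...): 1 1 8 8 4 8 6 9 5 8 → sum 58
Total = 110.
110 mod 10 = 0, so the number is valid.

valid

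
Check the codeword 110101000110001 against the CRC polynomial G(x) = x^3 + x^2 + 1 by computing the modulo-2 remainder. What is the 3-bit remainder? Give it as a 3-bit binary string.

Modulo-2 division of 110101000110001 by 1101:
  pos 0: 1101 XOR 1101 = 0000
  pos 5: 1000 XOR 1101 = 0101
  pos 6: 1011 XOR 1101 = 0110
  pos 7: 1101 XOR 1101 = 0000
Remainder = 001 (nonzero — an error is detected).

001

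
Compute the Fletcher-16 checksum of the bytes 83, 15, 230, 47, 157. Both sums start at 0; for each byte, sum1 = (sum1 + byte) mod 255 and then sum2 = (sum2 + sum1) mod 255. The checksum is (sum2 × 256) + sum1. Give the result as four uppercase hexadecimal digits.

Running sums (mod 255):
  after byte 0 (83): sum1=83, sum2=83
  after byte 1 (15): sum1=98, sum2=181
  after byte 2 (230): sum1=73, sum2=254
  after byte 3 (47): sum1=120, sum2=119
  after byte 4 (157): sum1=22, sum2=141
Checksum = sum2·256 + sum1 = 141·256 + 22 = 36118 = 0x8D16.

8D16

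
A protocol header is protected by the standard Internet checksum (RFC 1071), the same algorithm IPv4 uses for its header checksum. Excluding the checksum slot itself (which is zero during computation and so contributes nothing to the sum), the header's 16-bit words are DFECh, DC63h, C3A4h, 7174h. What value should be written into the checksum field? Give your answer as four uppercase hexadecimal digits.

0E96

One's-complement addition (fold any carry out of bit 15 back into bit 0):
  0xDFEC + 0xDC63 = 0x1BC4F → wrap carry → 0xBC50
  0xBC50 + 0xC3A4 = 0x17FF4 → wrap carry → 0x7FF5
  0x7FF5 + 0x7174 = 0x0F169
One's-complement sum = 0xF169.
Checksum = ~0xF169 & 0xFFFF = 0x0E96.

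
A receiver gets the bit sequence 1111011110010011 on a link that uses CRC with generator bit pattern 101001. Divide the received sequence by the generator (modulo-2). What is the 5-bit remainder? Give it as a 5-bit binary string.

00100

Modulo-2 division of 1111011110010011 by 101001:
  pos 0: 111101 XOR 101001 = 010100
  pos 1: 101001 XOR 101001 = 000000
  pos 7: 110010 XOR 101001 = 011011
  pos 8: 110110 XOR 101001 = 011111
  pos 9: 111111 XOR 101001 = 010110
  pos 10: 101101 XOR 101001 = 000100
Remainder = 00100 (nonzero — an error is detected).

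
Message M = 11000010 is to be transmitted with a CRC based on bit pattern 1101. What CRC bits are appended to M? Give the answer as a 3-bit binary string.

110

Append 3 zeros: 11000010000. Divide by 1101 (XOR where the leading bit is 1):
  pos 0: 1100 XOR 1101 = 0001
  pos 3: 1001 XOR 1101 = 0100
  pos 4: 1000 XOR 1101 = 0101
  pos 5: 1010 XOR 1101 = 0111
  pos 6: 1110 XOR 1101 = 0011
Remainder (last 3 bits) = 110. This is the CRC / FCS.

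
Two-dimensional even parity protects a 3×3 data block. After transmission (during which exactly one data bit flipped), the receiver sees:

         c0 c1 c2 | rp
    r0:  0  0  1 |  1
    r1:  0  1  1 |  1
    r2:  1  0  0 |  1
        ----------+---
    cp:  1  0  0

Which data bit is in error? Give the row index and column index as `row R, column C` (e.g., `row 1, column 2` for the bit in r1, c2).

row 1, column 1

Recompute each row's even parity and compare to rp:
  r0: data parity 1, sent rp 1 → ok
  r1: data parity 0, sent rp 1 → mismatch
  r2: data parity 1, sent rp 1 → ok
Recompute each column's even parity and compare to cp:
  c0: data parity 1, sent cp 1 → ok
  c1: data parity 1, sent cp 0 → mismatch
  c2: data parity 0, sent cp 0 → ok
Exactly one row (r1) and one column (c1) fail → the flipped bit is at their intersection.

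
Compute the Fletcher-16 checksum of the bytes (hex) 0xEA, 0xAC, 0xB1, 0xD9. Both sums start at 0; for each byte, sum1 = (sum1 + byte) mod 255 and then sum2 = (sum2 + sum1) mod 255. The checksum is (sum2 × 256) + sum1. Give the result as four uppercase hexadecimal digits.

EE23

Running sums (mod 255):
  after byte 0 (0xEA): sum1=234, sum2=234
  after byte 1 (0xAC): sum1=151, sum2=130
  after byte 2 (0xB1): sum1=73, sum2=203
  after byte 3 (0xD9): sum1=35, sum2=238
Checksum = sum2·256 + sum1 = 238·256 + 35 = 60963 = 0xEE23.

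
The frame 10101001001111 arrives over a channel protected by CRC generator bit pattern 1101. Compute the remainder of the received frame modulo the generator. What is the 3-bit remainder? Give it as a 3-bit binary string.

001

Modulo-2 division of 10101001001111 by 1101:
  pos 0: 1010 XOR 1101 = 0111
  pos 1: 1111 XOR 1101 = 0010
  pos 3: 1000 XOR 1101 = 0101
  pos 4: 1011 XOR 1101 = 0110
  pos 5: 1100 XOR 1101 = 0001
  pos 8: 1011 XOR 1101 = 0110
  pos 9: 1101 XOR 1101 = 0000
Remainder = 001 (nonzero — an error is detected).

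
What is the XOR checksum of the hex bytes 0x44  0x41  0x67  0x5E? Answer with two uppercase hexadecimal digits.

3C

XOR the bytes together:
  start with 0x44
  0x44 ⊕ 0x41 = 0x05
  0x05 ⊕ 0x67 = 0x62
  0x62 ⊕ 0x5E = 0x3C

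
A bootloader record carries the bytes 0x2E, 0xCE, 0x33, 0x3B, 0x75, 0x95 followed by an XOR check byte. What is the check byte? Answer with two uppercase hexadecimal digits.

08

XOR the bytes together:
  start with 0x2E
  0x2E ⊕ 0xCE = 0xE0
  0xE0 ⊕ 0x33 = 0xD3
  0xD3 ⊕ 0x3B = 0xE8
  0xE8 ⊕ 0x75 = 0x9D
  0x9D ⊕ 0x95 = 0x08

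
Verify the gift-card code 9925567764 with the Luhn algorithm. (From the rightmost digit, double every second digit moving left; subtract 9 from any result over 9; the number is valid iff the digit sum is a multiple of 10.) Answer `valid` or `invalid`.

From the right, keep odd positions and double even positions (subtract 9 from any doubled value over 9):
  doubled (positions 2,4,...): 3 5 1 4 9 → sum 22
  kept (positions 1,3,...): 4 7 6 5 9 → sum 31
Total = 53.
53 mod 10 = 3, so the number is invalid.

invalid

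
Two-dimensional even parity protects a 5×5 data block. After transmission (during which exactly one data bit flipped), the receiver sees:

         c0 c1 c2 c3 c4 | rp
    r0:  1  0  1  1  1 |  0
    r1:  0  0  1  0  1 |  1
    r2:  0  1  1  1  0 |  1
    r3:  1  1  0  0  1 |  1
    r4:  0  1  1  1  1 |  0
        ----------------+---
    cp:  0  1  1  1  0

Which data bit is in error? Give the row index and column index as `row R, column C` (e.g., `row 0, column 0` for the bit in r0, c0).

row 1, column 2

Recompute each row's even parity and compare to rp:
  r0: data parity 0, sent rp 0 → ok
  r1: data parity 0, sent rp 1 → mismatch
  r2: data parity 1, sent rp 1 → ok
  r3: data parity 1, sent rp 1 → ok
  r4: data parity 0, sent rp 0 → ok
Recompute each column's even parity and compare to cp:
  c0: data parity 0, sent cp 0 → ok
  c1: data parity 1, sent cp 1 → ok
  c2: data parity 0, sent cp 1 → mismatch
  c3: data parity 1, sent cp 1 → ok
  c4: data parity 0, sent cp 0 → ok
Exactly one row (r1) and one column (c2) fail → the flipped bit is at their intersection.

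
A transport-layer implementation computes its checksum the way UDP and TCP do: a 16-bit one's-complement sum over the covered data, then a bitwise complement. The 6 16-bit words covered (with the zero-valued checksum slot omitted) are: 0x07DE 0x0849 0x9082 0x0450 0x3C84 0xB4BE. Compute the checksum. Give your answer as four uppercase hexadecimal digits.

One's-complement addition (fold any carry out of bit 15 back into bit 0):
  0x07DE + 0x0849 = 0x01027
  0x1027 + 0x9082 = 0x0A0A9
  0xA0A9 + 0x0450 = 0x0A4F9
  0xA4F9 + 0x3C84 = 0x0E17D
  0xE17D + 0xB4BE = 0x1963B → wrap carry → 0x963C
One's-complement sum = 0x963C.
Checksum = ~0x963C & 0xFFFF = 0x69C3.

69C3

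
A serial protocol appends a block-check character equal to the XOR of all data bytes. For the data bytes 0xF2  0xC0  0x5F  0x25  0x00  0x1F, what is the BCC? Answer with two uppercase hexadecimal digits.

XOR the bytes together:
  start with 0xF2
  0xF2 ⊕ 0xC0 = 0x32
  0x32 ⊕ 0x5F = 0x6D
  0x6D ⊕ 0x25 = 0x48
  0x48 ⊕ 0x00 = 0x48
  0x48 ⊕ 0x1F = 0x57

57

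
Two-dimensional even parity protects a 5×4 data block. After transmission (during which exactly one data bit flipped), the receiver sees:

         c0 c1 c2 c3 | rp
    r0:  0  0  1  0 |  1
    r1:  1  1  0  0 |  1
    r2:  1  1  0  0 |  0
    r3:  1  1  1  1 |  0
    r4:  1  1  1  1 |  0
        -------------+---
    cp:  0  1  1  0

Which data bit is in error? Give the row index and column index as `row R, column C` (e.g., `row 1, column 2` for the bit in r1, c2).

Recompute each row's even parity and compare to rp:
  r0: data parity 1, sent rp 1 → ok
  r1: data parity 0, sent rp 1 → mismatch
  r2: data parity 0, sent rp 0 → ok
  r3: data parity 0, sent rp 0 → ok
  r4: data parity 0, sent rp 0 → ok
Recompute each column's even parity and compare to cp:
  c0: data parity 0, sent cp 0 → ok
  c1: data parity 0, sent cp 1 → mismatch
  c2: data parity 1, sent cp 1 → ok
  c3: data parity 0, sent cp 0 → ok
Exactly one row (r1) and one column (c1) fail → the flipped bit is at their intersection.

row 1, column 1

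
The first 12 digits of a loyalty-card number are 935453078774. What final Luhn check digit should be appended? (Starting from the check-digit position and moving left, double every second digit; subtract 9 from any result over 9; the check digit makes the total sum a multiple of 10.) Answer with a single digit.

8

Partial digits right→left: 4 7 7 8 7 0 3 5 4 5 3 9
Double every second digit counting from the check-digit position (so the 1st, 3rd, 5th, ... of the partial from the right).
  doubled (with −9 where >9): 8 5 5 6 8 6 → sum 38
  kept as-is: 7 8 0 5 5 9 → sum 34
Total = 38 + 34 = 72.
Check digit = (10 − (72 mod 10)) mod 10 = 8.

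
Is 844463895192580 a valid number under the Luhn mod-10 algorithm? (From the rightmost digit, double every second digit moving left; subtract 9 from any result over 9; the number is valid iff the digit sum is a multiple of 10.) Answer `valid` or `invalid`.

invalid

From the right, keep odd positions and double even positions (subtract 9 from any doubled value over 9):
  doubled (positions 2,4,...): 7 4 2 9 6 8 8 → sum 44
  kept (positions 1,3,...): 0 5 9 5 8 6 4 8 → sum 45
Total = 89.
89 mod 10 = 9, so the number is invalid.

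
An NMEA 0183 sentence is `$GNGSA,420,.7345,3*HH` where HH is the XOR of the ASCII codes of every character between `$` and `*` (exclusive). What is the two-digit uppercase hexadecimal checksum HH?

5E

XOR the ASCII codes of the payload characters:
  'G' = 0x47 → acc = 0x47
  'N' = 0x4E → acc = 0x09
  'G' = 0x47 → acc = 0x4E
  'S' = 0x53 → acc = 0x1D
  'A' = 0x41 → acc = 0x5C
  ',' = 0x2C → acc = 0x70
  '4' = 0x34 → acc = 0x44
  '2' = 0x32 → acc = 0x76
  '0' = 0x30 → acc = 0x46
  ',' = 0x2C → acc = 0x6A
  '.' = 0x2E → acc = 0x44
  '7' = 0x37 → acc = 0x73
  '3' = 0x33 → acc = 0x40
  '4' = 0x34 → acc = 0x74
  '5' = 0x35 → acc = 0x41
  ',' = 0x2C → acc = 0x6D
  '3' = 0x33 → acc = 0x5E
Checksum = 0x5E.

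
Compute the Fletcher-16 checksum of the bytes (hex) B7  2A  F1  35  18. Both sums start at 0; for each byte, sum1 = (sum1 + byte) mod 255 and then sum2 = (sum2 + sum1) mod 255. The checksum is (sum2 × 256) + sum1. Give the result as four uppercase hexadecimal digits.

Running sums (mod 255):
  after byte 0 (B7): sum1=183, sum2=183
  after byte 1 (2A): sum1=225, sum2=153
  after byte 2 (F1): sum1=211, sum2=109
  after byte 3 (35): sum1=9, sum2=118
  after byte 4 (18): sum1=33, sum2=151
Checksum = sum2·256 + sum1 = 151·256 + 33 = 38689 = 0x9721.

9721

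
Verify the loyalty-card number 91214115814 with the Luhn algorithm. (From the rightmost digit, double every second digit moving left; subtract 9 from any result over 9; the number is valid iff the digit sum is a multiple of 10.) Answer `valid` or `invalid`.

From the right, keep odd positions and double even positions (subtract 9 from any doubled value over 9):
  doubled (positions 2,4,...): 2 1 2 2 2 → sum 9
  kept (positions 1,3,...): 4 8 1 4 2 9 → sum 28
Total = 37.
37 mod 10 = 7, so the number is invalid.

invalid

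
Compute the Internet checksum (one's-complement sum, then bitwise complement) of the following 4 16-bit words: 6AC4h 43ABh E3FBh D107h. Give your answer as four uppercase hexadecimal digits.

9C8C

One's-complement addition (fold any carry out of bit 15 back into bit 0):
  0x6AC4 + 0x43AB = 0x0AE6F
  0xAE6F + 0xE3FB = 0x1926A → wrap carry → 0x926B
  0x926B + 0xD107 = 0x16372 → wrap carry → 0x6373
One's-complement sum = 0x6373.
Checksum = ~0x6373 & 0xFFFF = 0x9C8C.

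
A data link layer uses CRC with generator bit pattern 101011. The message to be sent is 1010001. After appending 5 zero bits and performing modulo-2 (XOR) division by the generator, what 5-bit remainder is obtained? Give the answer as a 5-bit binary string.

11010

Append 5 zeros: 101000100000. Divide by 101011 (XOR where the leading bit is 1):
  pos 0: 101000 XOR 101011 = 000011
  pos 4: 111000 XOR 101011 = 010011
  pos 5: 100110 XOR 101011 = 001101
Remainder (last 5 bits) = 11010. This is the CRC / FCS.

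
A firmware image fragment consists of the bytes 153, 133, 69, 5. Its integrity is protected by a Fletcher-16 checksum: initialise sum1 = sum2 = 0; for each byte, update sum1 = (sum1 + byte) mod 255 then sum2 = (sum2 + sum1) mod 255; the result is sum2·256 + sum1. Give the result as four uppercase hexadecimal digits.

8669

Running sums (mod 255):
  after byte 0 (153): sum1=153, sum2=153
  after byte 1 (133): sum1=31, sum2=184
  after byte 2 (69): sum1=100, sum2=29
  after byte 3 (5): sum1=105, sum2=134
Checksum = sum2·256 + sum1 = 134·256 + 105 = 34409 = 0x8669.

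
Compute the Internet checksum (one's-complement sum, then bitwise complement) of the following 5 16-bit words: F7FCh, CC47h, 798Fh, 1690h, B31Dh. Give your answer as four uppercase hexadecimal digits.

One's-complement addition (fold any carry out of bit 15 back into bit 0):
  0xF7FC + 0xCC47 = 0x1C443 → wrap carry → 0xC444
  0xC444 + 0x798F = 0x13DD3 → wrap carry → 0x3DD4
  0x3DD4 + 0x1690 = 0x05464
  0x5464 + 0xB31D = 0x10781 → wrap carry → 0x0782
One's-complement sum = 0x0782.
Checksum = ~0x0782 & 0xFFFF = 0xF87D.

F87D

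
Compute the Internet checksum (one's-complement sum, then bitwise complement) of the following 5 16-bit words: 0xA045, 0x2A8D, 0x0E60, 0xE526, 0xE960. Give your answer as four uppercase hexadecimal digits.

5845

One's-complement addition (fold any carry out of bit 15 back into bit 0):
  0xA045 + 0x2A8D = 0x0CAD2
  0xCAD2 + 0x0E60 = 0x0D932
  0xD932 + 0xE526 = 0x1BE58 → wrap carry → 0xBE59
  0xBE59 + 0xE960 = 0x1A7B9 → wrap carry → 0xA7BA
One's-complement sum = 0xA7BA.
Checksum = ~0xA7BA & 0xFFFF = 0x5845.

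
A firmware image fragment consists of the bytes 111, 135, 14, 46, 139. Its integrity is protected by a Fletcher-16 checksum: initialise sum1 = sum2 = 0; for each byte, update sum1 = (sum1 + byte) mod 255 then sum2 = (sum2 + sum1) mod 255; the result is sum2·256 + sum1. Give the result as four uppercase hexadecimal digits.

5DBE

Running sums (mod 255):
  after byte 0 (111): sum1=111, sum2=111
  after byte 1 (135): sum1=246, sum2=102
  after byte 2 (14): sum1=5, sum2=107
  after byte 3 (46): sum1=51, sum2=158
  after byte 4 (139): sum1=190, sum2=93
Checksum = sum2·256 + sum1 = 93·256 + 190 = 23998 = 0x5DBE.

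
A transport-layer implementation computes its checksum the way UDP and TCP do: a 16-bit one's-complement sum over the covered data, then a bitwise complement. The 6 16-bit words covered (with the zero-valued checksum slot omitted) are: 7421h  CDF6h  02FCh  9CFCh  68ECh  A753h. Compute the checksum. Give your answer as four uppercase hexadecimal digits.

0DAF

One's-complement addition (fold any carry out of bit 15 back into bit 0):
  0x7421 + 0xCDF6 = 0x14217 → wrap carry → 0x4218
  0x4218 + 0x02FC = 0x04514
  0x4514 + 0x9CFC = 0x0E210
  0xE210 + 0x68EC = 0x14AFC → wrap carry → 0x4AFD
  0x4AFD + 0xA753 = 0x0F250
One's-complement sum = 0xF250.
Checksum = ~0xF250 & 0xFFFF = 0x0DAF.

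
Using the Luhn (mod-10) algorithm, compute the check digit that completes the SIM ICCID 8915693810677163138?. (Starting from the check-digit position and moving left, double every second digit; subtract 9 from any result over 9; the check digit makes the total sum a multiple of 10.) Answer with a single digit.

Partial digits right→left: 8 3 1 3 6 1 7 7 6 0 1 8 3 9 6 5 1 9 8
Double every second digit counting from the check-digit position (so the 1st, 3rd, 5th, ... of the partial from the right).
  doubled (with −9 where >9): 7 2 3 5 3 2 6 3 2 7 → sum 40
  kept as-is: 3 3 1 7 0 8 9 5 9 → sum 45
Total = 40 + 45 = 85.
Check digit = (10 − (85 mod 10)) mod 10 = 5.

5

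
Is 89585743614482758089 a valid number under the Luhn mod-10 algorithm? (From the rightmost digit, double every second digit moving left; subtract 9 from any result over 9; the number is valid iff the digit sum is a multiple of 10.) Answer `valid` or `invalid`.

invalid

From the right, keep odd positions and double even positions (subtract 9 from any doubled value over 9):
  doubled (positions 2,4,...): 7 7 5 7 8 3 8 1 1 7 → sum 54
  kept (positions 1,3,...): 9 0 5 2 4 1 3 7 8 9 → sum 48
Total = 102.
102 mod 10 = 2, so the number is invalid.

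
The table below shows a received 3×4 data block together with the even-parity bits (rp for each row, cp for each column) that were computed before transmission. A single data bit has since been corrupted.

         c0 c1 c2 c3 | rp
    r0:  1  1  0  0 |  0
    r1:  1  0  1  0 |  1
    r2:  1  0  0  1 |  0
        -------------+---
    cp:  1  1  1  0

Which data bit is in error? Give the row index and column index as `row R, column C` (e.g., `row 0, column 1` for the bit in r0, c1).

Recompute each row's even parity and compare to rp:
  r0: data parity 0, sent rp 0 → ok
  r1: data parity 0, sent rp 1 → mismatch
  r2: data parity 0, sent rp 0 → ok
Recompute each column's even parity and compare to cp:
  c0: data parity 1, sent cp 1 → ok
  c1: data parity 1, sent cp 1 → ok
  c2: data parity 1, sent cp 1 → ok
  c3: data parity 1, sent cp 0 → mismatch
Exactly one row (r1) and one column (c3) fail → the flipped bit is at their intersection.

row 1, column 3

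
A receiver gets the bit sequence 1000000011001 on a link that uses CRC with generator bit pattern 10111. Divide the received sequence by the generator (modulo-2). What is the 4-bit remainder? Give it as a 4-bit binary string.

0000

Modulo-2 division of 1000000011001 by 10111:
  pos 0: 10000 XOR 10111 = 00111
  pos 2: 11100 XOR 10111 = 01011
  pos 3: 10110 XOR 10111 = 00001
  pos 7: 11100 XOR 10111 = 01011
  pos 8: 10111 XOR 10111 = 00000
Remainder = 0000 (zero — the frame passes the CRC check).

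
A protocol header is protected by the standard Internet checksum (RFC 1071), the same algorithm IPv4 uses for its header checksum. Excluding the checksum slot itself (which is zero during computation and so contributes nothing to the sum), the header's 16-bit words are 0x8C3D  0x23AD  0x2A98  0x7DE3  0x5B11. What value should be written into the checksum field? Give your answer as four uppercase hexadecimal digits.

One's-complement addition (fold any carry out of bit 15 back into bit 0):
  0x8C3D + 0x23AD = 0x0AFEA
  0xAFEA + 0x2A98 = 0x0DA82
  0xDA82 + 0x7DE3 = 0x15865 → wrap carry → 0x5866
  0x5866 + 0x5B11 = 0x0B377
One's-complement sum = 0xB377.
Checksum = ~0xB377 & 0xFFFF = 0x4C88.

4C88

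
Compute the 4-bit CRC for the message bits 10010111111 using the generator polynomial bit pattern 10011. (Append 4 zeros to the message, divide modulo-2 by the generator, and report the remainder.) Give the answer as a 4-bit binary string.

Append 4 zeros: 100101111110000. Divide by 10011 (XOR where the leading bit is 1):
  pos 0: 10010 XOR 10011 = 00001
  pos 4: 11111 XOR 10011 = 01100
  pos 5: 11001 XOR 10011 = 01010
  pos 6: 10101 XOR 10011 = 00110
  pos 8: 11000 XOR 10011 = 01011
  pos 9: 10110 XOR 10011 = 00101
Remainder (last 4 bits) = 1010. This is the CRC / FCS.

1010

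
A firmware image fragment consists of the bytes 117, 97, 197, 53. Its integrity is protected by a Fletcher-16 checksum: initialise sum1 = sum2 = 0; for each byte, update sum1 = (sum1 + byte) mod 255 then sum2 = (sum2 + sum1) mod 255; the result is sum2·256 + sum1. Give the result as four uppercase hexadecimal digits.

BAD1

Running sums (mod 255):
  after byte 0 (117): sum1=117, sum2=117
  after byte 1 (97): sum1=214, sum2=76
  after byte 2 (197): sum1=156, sum2=232
  after byte 3 (53): sum1=209, sum2=186
Checksum = sum2·256 + sum1 = 186·256 + 209 = 47825 = 0xBAD1.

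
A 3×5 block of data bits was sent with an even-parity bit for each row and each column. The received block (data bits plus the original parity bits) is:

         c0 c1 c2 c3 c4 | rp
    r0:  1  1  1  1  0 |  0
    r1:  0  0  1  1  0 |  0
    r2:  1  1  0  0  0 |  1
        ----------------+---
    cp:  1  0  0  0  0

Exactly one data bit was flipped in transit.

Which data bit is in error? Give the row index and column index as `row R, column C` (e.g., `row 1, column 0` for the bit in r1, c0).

Recompute each row's even parity and compare to rp:
  r0: data parity 0, sent rp 0 → ok
  r1: data parity 0, sent rp 0 → ok
  r2: data parity 0, sent rp 1 → mismatch
Recompute each column's even parity and compare to cp:
  c0: data parity 0, sent cp 1 → mismatch
  c1: data parity 0, sent cp 0 → ok
  c2: data parity 0, sent cp 0 → ok
  c3: data parity 0, sent cp 0 → ok
  c4: data parity 0, sent cp 0 → ok
Exactly one row (r2) and one column (c0) fail → the flipped bit is at their intersection.

row 2, column 0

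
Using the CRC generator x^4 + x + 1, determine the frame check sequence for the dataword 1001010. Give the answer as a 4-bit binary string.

Append 4 zeros: 10010100000. Divide by 10011 (XOR where the leading bit is 1):
  pos 0: 10010 XOR 10011 = 00001
  pos 4: 11000 XOR 10011 = 01011
  pos 5: 10110 XOR 10011 = 00101
Remainder (last 4 bits) = 1010. This is the CRC / FCS.

1010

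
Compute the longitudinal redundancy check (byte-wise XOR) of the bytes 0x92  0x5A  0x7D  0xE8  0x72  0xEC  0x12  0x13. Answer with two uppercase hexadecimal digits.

XOR the bytes together:
  start with 0x92
  0x92 ⊕ 0x5A = 0xC8
  0xC8 ⊕ 0x7D = 0xB5
  0xB5 ⊕ 0xE8 = 0x5D
  0x5D ⊕ 0x72 = 0x2F
  0x2F ⊕ 0xEC = 0xC3
  0xC3 ⊕ 0x12 = 0xD1
  0xD1 ⊕ 0x13 = 0xC2

C2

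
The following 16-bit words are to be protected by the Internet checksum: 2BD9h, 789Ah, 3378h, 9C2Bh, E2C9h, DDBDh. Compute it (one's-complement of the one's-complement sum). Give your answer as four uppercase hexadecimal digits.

CB60

One's-complement addition (fold any carry out of bit 15 back into bit 0):
  0x2BD9 + 0x789A = 0x0A473
  0xA473 + 0x3378 = 0x0D7EB
  0xD7EB + 0x9C2B = 0x17416 → wrap carry → 0x7417
  0x7417 + 0xE2C9 = 0x156E0 → wrap carry → 0x56E1
  0x56E1 + 0xDDBD = 0x1349E → wrap carry → 0x349F
One's-complement sum = 0x349F.
Checksum = ~0x349F & 0xFFFF = 0xCB60.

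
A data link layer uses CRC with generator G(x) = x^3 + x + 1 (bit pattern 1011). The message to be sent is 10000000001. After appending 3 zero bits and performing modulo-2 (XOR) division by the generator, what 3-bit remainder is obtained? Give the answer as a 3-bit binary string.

Append 3 zeros: 10000000001000. Divide by 1011 (XOR where the leading bit is 1):
  pos 0: 1000 XOR 1011 = 0011
  pos 2: 1100 XOR 1011 = 0111
  pos 3: 1110 XOR 1011 = 0101
  pos 4: 1010 XOR 1011 = 0001
  pos 7: 1001 XOR 1011 = 0010
  pos 9: 1000 XOR 1011 = 0011
Remainder (last 3 bits) = 110. This is the CRC / FCS.

110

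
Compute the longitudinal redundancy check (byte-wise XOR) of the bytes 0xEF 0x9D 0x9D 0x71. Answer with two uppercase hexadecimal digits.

XOR the bytes together:
  start with 0xEF
  0xEF ⊕ 0x9D = 0x72
  0x72 ⊕ 0x9D = 0xEF
  0xEF ⊕ 0x71 = 0x9E

9E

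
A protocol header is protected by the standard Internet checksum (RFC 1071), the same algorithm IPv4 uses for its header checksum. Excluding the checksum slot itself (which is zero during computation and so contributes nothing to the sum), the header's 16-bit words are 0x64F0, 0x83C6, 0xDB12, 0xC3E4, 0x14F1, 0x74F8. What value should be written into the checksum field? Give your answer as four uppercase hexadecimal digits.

EE67

One's-complement addition (fold any carry out of bit 15 back into bit 0):
  0x64F0 + 0x83C6 = 0x0E8B6
  0xE8B6 + 0xDB12 = 0x1C3C8 → wrap carry → 0xC3C9
  0xC3C9 + 0xC3E4 = 0x187AD → wrap carry → 0x87AE
  0x87AE + 0x14F1 = 0x09C9F
  0x9C9F + 0x74F8 = 0x11197 → wrap carry → 0x1198
One's-complement sum = 0x1198.
Checksum = ~0x1198 & 0xFFFF = 0xEE67.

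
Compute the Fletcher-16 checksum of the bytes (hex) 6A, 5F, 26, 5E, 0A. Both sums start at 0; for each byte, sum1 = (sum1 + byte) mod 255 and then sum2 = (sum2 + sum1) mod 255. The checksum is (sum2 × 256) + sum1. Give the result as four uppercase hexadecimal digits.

CA58

Running sums (mod 255):
  after byte 0 (6A): sum1=106, sum2=106
  after byte 1 (5F): sum1=201, sum2=52
  after byte 2 (26): sum1=239, sum2=36
  after byte 3 (5E): sum1=78, sum2=114
  after byte 4 (0A): sum1=88, sum2=202
Checksum = sum2·256 + sum1 = 202·256 + 88 = 51800 = 0xCA58.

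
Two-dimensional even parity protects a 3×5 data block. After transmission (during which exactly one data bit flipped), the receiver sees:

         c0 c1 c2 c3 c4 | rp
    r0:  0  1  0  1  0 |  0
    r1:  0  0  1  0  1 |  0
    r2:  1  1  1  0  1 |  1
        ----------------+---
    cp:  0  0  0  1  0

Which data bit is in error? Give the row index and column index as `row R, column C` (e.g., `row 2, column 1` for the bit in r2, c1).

Recompute each row's even parity and compare to rp:
  r0: data parity 0, sent rp 0 → ok
  r1: data parity 0, sent rp 0 → ok
  r2: data parity 0, sent rp 1 → mismatch
Recompute each column's even parity and compare to cp:
  c0: data parity 1, sent cp 0 → mismatch
  c1: data parity 0, sent cp 0 → ok
  c2: data parity 0, sent cp 0 → ok
  c3: data parity 1, sent cp 1 → ok
  c4: data parity 0, sent cp 0 → ok
Exactly one row (r2) and one column (c0) fail → the flipped bit is at their intersection.

row 2, column 0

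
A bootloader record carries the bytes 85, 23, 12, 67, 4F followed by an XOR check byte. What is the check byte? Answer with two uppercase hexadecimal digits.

9C

XOR the bytes together:
  start with 0x85
  0x85 ⊕ 0x23 = 0xA6
  0xA6 ⊕ 0x12 = 0xB4
  0xB4 ⊕ 0x67 = 0xD3
  0xD3 ⊕ 0x4F = 0x9C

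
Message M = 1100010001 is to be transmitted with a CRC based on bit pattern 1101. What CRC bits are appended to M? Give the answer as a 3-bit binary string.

000

Append 3 zeros: 1100010001000. Divide by 1101 (XOR where the leading bit is 1):
  pos 0: 1100 XOR 1101 = 0001
  pos 3: 1010 XOR 1101 = 0111
  pos 4: 1110 XOR 1101 = 0011
  pos 6: 1101 XOR 1101 = 0000
Remainder (last 3 bits) = 000. This is the CRC / FCS.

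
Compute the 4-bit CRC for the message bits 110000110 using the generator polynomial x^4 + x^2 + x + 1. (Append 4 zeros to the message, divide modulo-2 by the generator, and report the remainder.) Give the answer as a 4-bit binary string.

Append 4 zeros: 1100001100000. Divide by 10111 (XOR where the leading bit is 1):
  pos 0: 11000 XOR 10111 = 01111
  pos 1: 11110 XOR 10111 = 01001
  pos 2: 10011 XOR 10111 = 00100
  pos 4: 10010 XOR 10111 = 00101
  pos 6: 10100 XOR 10111 = 00011
Remainder (last 4 bits) = 1100. This is the CRC / FCS.

1100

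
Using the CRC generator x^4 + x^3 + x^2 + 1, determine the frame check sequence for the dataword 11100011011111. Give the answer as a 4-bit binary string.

Append 4 zeros: 111000110111110000. Divide by 11101 (XOR where the leading bit is 1):
  pos 0: 11100 XOR 11101 = 00001
  pos 4: 10110 XOR 11101 = 01011
  pos 5: 10111 XOR 11101 = 01010
  pos 6: 10101 XOR 11101 = 01000
  pos 7: 10001 XOR 11101 = 01100
  pos 8: 11001 XOR 11101 = 00100
  pos 10: 10010 XOR 11101 = 01111
  pos 11: 11110 XOR 11101 = 00011
Remainder (last 4 bits) = 1100. This is the CRC / FCS.

1100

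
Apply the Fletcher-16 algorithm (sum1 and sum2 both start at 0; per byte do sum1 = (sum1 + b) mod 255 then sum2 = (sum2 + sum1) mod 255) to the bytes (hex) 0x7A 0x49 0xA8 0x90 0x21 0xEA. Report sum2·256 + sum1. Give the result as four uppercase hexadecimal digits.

Running sums (mod 255):
  after byte 0 (0x7A): sum1=122, sum2=122
  after byte 1 (0x49): sum1=195, sum2=62
  after byte 2 (0xA8): sum1=108, sum2=170
  after byte 3 (0x90): sum1=252, sum2=167
  after byte 4 (0x21): sum1=30, sum2=197
  after byte 5 (0xEA): sum1=9, sum2=206
Checksum = sum2·256 + sum1 = 206·256 + 9 = 52745 = 0xCE09.

CE09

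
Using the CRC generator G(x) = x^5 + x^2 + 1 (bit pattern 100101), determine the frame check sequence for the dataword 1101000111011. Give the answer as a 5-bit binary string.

Append 5 zeros: 110100011101100000. Divide by 100101 (XOR where the leading bit is 1):
  pos 0: 110100 XOR 100101 = 010001
  pos 1: 100010 XOR 100101 = 000111
  pos 4: 111111 XOR 100101 = 011010
  pos 5: 110100 XOR 100101 = 010001
  pos 6: 100011 XOR 100101 = 000110
  pos 9: 110100 XOR 100101 = 010001
  pos 10: 100010 XOR 100101 = 000111
Remainder (last 5 bits) = 11100. This is the CRC / FCS.

11100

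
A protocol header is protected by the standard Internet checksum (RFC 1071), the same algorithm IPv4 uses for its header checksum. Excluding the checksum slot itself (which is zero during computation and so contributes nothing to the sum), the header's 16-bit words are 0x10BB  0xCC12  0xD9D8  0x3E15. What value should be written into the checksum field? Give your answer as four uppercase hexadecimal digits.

0B44

One's-complement addition (fold any carry out of bit 15 back into bit 0):
  0x10BB + 0xCC12 = 0x0DCCD
  0xDCCD + 0xD9D8 = 0x1B6A5 → wrap carry → 0xB6A6
  0xB6A6 + 0x3E15 = 0x0F4BB
One's-complement sum = 0xF4BB.
Checksum = ~0xF4BB & 0xFFFF = 0x0B44.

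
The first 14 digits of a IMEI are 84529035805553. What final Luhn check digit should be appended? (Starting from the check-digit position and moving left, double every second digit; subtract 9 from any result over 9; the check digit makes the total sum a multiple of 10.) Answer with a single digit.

Partial digits right→left: 3 5 5 5 0 8 5 3 0 9 2 5 4 8
Double every second digit counting from the check-digit position (so the 1st, 3rd, 5th, ... of the partial from the right).
  doubled (with −9 where >9): 6 1 0 1 0 4 8 → sum 20
  kept as-is: 5 5 8 3 9 5 8 → sum 43
Total = 20 + 43 = 63.
Check digit = (10 − (63 mod 10)) mod 10 = 7.

7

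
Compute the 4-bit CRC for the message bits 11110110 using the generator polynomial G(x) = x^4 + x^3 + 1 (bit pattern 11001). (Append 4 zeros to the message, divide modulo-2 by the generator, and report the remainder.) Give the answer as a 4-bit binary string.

1000

Append 4 zeros: 111101100000. Divide by 11001 (XOR where the leading bit is 1):
  pos 0: 11110 XOR 11001 = 00111
  pos 2: 11111 XOR 11001 = 00110
  pos 4: 11000 XOR 11001 = 00001
Remainder (last 4 bits) = 1000. This is the CRC / FCS.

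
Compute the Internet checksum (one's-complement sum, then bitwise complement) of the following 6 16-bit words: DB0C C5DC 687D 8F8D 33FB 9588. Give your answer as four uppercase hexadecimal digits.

One's-complement addition (fold any carry out of bit 15 back into bit 0):
  0xDB0C + 0xC5DC = 0x1A0E8 → wrap carry → 0xA0E9
  0xA0E9 + 0x687D = 0x10966 → wrap carry → 0x0967
  0x0967 + 0x8F8D = 0x098F4
  0x98F4 + 0x33FB = 0x0CCEF
  0xCCEF + 0x9588 = 0x16277 → wrap carry → 0x6278
One's-complement sum = 0x6278.
Checksum = ~0x6278 & 0xFFFF = 0x9D87.

9D87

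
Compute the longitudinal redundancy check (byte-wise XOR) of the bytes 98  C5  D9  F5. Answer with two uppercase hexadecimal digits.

71

XOR the bytes together:
  start with 0x98
  0x98 ⊕ 0xC5 = 0x5D
  0x5D ⊕ 0xD9 = 0x84
  0x84 ⊕ 0xF5 = 0x71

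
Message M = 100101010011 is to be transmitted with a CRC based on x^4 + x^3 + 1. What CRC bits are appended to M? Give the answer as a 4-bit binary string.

0100

Append 4 zeros: 1001010100110000. Divide by 11001 (XOR where the leading bit is 1):
  pos 0: 10010 XOR 11001 = 01011
  pos 1: 10111 XOR 11001 = 01110
  pos 2: 11100 XOR 11001 = 00101
  pos 4: 10110 XOR 11001 = 01111
  pos 5: 11110 XOR 11001 = 00111
  pos 7: 11111 XOR 11001 = 00110
  pos 9: 11000 XOR 11001 = 00001
Remainder (last 4 bits) = 0100. This is the CRC / FCS.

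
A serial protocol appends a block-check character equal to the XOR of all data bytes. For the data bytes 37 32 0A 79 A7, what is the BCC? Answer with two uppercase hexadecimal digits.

XOR the bytes together:
  start with 0x37
  0x37 ⊕ 0x32 = 0x05
  0x05 ⊕ 0x0A = 0x0F
  0x0F ⊕ 0x79 = 0x76
  0x76 ⊕ 0xA7 = 0xD1

D1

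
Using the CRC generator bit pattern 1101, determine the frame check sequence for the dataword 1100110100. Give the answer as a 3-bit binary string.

100

Append 3 zeros: 1100110100000. Divide by 1101 (XOR where the leading bit is 1):
  pos 0: 1100 XOR 1101 = 0001
  pos 3: 1110 XOR 1101 = 0011
  pos 5: 1110 XOR 1101 = 0011
  pos 7: 1100 XOR 1101 = 0001
Remainder (last 3 bits) = 100. This is the CRC / FCS.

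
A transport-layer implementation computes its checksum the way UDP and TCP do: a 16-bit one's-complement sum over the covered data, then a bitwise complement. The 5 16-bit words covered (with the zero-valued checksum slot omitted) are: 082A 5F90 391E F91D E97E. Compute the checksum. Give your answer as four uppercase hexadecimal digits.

One's-complement addition (fold any carry out of bit 15 back into bit 0):
  0x082A + 0x5F90 = 0x067BA
  0x67BA + 0x391E = 0x0A0D8
  0xA0D8 + 0xF91D = 0x199F5 → wrap carry → 0x99F6
  0x99F6 + 0xE97E = 0x18374 → wrap carry → 0x8375
One's-complement sum = 0x8375.
Checksum = ~0x8375 & 0xFFFF = 0x7C8A.

7C8A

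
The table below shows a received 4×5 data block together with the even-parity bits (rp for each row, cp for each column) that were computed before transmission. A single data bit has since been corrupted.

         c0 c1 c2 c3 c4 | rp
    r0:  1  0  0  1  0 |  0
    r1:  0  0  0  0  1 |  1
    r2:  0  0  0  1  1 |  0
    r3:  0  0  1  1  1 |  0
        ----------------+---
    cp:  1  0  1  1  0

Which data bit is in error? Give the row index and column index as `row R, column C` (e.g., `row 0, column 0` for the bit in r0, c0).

row 3, column 4

Recompute each row's even parity and compare to rp:
  r0: data parity 0, sent rp 0 → ok
  r1: data parity 1, sent rp 1 → ok
  r2: data parity 0, sent rp 0 → ok
  r3: data parity 1, sent rp 0 → mismatch
Recompute each column's even parity and compare to cp:
  c0: data parity 1, sent cp 1 → ok
  c1: data parity 0, sent cp 0 → ok
  c2: data parity 1, sent cp 1 → ok
  c3: data parity 1, sent cp 1 → ok
  c4: data parity 1, sent cp 0 → mismatch
Exactly one row (r3) and one column (c4) fail → the flipped bit is at their intersection.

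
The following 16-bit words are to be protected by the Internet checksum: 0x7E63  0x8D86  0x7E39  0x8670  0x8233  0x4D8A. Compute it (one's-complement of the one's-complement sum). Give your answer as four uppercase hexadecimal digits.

1FAE

One's-complement addition (fold any carry out of bit 15 back into bit 0):
  0x7E63 + 0x8D86 = 0x10BE9 → wrap carry → 0x0BEA
  0x0BEA + 0x7E39 = 0x08A23
  0x8A23 + 0x8670 = 0x11093 → wrap carry → 0x1094
  0x1094 + 0x8233 = 0x092C7
  0x92C7 + 0x4D8A = 0x0E051
One's-complement sum = 0xE051.
Checksum = ~0xE051 & 0xFFFF = 0x1FAE.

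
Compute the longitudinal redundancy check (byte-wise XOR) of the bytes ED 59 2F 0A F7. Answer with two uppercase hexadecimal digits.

XOR the bytes together:
  start with 0xED
  0xED ⊕ 0x59 = 0xB4
  0xB4 ⊕ 0x2F = 0x9B
  0x9B ⊕ 0x0A = 0x91
  0x91 ⊕ 0xF7 = 0x66

66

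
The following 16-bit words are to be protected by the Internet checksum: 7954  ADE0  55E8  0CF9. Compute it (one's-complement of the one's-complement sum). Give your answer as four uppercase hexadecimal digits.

75E9

One's-complement addition (fold any carry out of bit 15 back into bit 0):
  0x7954 + 0xADE0 = 0x12734 → wrap carry → 0x2735
  0x2735 + 0x55E8 = 0x07D1D
  0x7D1D + 0x0CF9 = 0x08A16
One's-complement sum = 0x8A16.
Checksum = ~0x8A16 & 0xFFFF = 0x75E9.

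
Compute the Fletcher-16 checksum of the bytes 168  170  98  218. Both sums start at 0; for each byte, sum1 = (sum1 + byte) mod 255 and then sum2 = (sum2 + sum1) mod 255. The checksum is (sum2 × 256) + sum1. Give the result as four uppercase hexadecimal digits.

4290

Running sums (mod 255):
  after byte 0 (168): sum1=168, sum2=168
  after byte 1 (170): sum1=83, sum2=251
  after byte 2 (98): sum1=181, sum2=177
  after byte 3 (218): sum1=144, sum2=66
Checksum = sum2·256 + sum1 = 66·256 + 144 = 17040 = 0x4290.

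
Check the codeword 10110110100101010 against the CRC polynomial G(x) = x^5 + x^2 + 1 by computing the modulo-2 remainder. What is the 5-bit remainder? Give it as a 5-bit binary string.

Modulo-2 division of 10110110100101010 by 100101:
  pos 0: 101101 XOR 100101 = 001000
  pos 2: 100010 XOR 100101 = 000111
  pos 5: 111100 XOR 100101 = 011001
  pos 6: 110011 XOR 100101 = 010110
  pos 7: 101100 XOR 100101 = 001001
  pos 9: 100110 XOR 100101 = 000011
Remainder = 01110 (nonzero — an error is detected).

01110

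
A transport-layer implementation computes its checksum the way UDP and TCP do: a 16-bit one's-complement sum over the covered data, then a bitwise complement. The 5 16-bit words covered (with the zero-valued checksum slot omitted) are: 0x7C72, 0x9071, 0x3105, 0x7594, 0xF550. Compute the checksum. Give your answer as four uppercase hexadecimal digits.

5731

One's-complement addition (fold any carry out of bit 15 back into bit 0):
  0x7C72 + 0x9071 = 0x10CE3 → wrap carry → 0x0CE4
  0x0CE4 + 0x3105 = 0x03DE9
  0x3DE9 + 0x7594 = 0x0B37D
  0xB37D + 0xF550 = 0x1A8CD → wrap carry → 0xA8CE
One's-complement sum = 0xA8CE.
Checksum = ~0xA8CE & 0xFFFF = 0x5731.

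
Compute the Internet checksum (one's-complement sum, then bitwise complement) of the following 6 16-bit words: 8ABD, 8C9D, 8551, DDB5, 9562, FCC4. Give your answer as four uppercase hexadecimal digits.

F375

One's-complement addition (fold any carry out of bit 15 back into bit 0):
  0x8ABD + 0x8C9D = 0x1175A → wrap carry → 0x175B
  0x175B + 0x8551 = 0x09CAC
  0x9CAC + 0xDDB5 = 0x17A61 → wrap carry → 0x7A62
  0x7A62 + 0x9562 = 0x10FC4 → wrap carry → 0x0FC5
  0x0FC5 + 0xFCC4 = 0x10C89 → wrap carry → 0x0C8A
One's-complement sum = 0x0C8A.
Checksum = ~0x0C8A & 0xFFFF = 0xF375.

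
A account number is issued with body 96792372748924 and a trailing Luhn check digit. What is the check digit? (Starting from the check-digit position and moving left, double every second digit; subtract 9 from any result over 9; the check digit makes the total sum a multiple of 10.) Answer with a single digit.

Partial digits right→left: 4 2 9 8 4 7 2 7 3 2 9 7 6 9
Double every second digit counting from the check-digit position (so the 1st, 3rd, 5th, ... of the partial from the right).
  doubled (with −9 where >9): 8 9 8 4 6 9 3 → sum 47
  kept as-is: 2 8 7 7 2 7 9 → sum 42
Total = 47 + 42 = 89.
Check digit = (10 − (89 mod 10)) mod 10 = 1.

1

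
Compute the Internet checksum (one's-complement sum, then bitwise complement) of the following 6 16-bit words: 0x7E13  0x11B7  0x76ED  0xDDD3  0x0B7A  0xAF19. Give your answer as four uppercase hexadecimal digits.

One's-complement addition (fold any carry out of bit 15 back into bit 0):
  0x7E13 + 0x11B7 = 0x08FCA
  0x8FCA + 0x76ED = 0x106B7 → wrap carry → 0x06B8
  0x06B8 + 0xDDD3 = 0x0E48B
  0xE48B + 0x0B7A = 0x0F005
  0xF005 + 0xAF19 = 0x19F1E → wrap carry → 0x9F1F
One's-complement sum = 0x9F1F.
Checksum = ~0x9F1F & 0xFFFF = 0x60E0.

60E0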